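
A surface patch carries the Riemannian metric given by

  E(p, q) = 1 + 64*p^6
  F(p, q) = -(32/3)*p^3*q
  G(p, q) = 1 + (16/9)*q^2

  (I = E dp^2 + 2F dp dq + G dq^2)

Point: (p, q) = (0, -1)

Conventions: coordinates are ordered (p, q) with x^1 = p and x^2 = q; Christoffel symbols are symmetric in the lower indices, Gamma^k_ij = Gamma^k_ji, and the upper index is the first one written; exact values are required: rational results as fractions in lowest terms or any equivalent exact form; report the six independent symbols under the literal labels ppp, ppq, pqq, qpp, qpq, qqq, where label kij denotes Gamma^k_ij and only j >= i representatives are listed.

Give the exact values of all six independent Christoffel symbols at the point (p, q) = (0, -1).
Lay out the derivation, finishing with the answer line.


E = 1, F = 0, G = 25/9 at the point
E_p = 0, E_q = 0, F_p = 0, F_q = 0, G_p = 0, G_q = -32/9
EG - F^2 = 25/9;  g^inv = (9/25) * [[25/9, 0], [0, 1]]
first-kind symbols [ij,l] = (1/2)(d_i g_jl + d_j g_il - d_l g_ij): [pp,p] = E_p/2 = 0, [pp,q] = F_p - E_q/2 = 0, [pq,p] = E_q/2 = 0, [pq,q] = G_p/2 = 0, [qq,p] = F_q - G_p/2 = 0, [qq,q] = G_q/2 = -16/9
Gamma^p_ij = (G*[ij,p] - F*[ij,q])/(EG - F^2), Gamma^q_ij = (E*[ij,q] - F*[ij,p])/(EG - F^2)

Answer: Gamma_ppp = 0, Gamma_ppq = 0, Gamma_pqq = 0, Gamma_qpp = 0, Gamma_qpq = 0, Gamma_qqq = -16/25


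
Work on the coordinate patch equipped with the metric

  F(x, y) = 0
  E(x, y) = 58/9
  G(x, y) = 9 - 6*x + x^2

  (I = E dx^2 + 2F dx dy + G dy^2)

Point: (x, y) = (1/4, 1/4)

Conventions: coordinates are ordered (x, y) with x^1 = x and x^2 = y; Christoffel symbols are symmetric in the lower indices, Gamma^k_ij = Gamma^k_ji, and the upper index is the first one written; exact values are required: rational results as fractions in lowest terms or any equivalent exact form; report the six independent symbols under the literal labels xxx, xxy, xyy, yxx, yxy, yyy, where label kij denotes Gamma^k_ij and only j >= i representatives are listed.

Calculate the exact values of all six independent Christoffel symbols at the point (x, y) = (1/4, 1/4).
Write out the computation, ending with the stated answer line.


E = 58/9, F = 0, G = 121/16 at the point
E_x = 0, E_y = 0, F_x = 0, F_y = 0, G_x = -11/2, G_y = 0
EG - F^2 = 3509/72;  g^inv = (72/3509) * [[121/16, 0], [0, 58/9]]
first-kind symbols [ij,l] = (1/2)(d_i g_jl + d_j g_il - d_l g_ij): [xx,x] = E_x/2 = 0, [xx,y] = F_x - E_y/2 = 0, [xy,x] = E_y/2 = 0, [xy,y] = G_x/2 = -11/4, [yy,x] = F_y - G_x/2 = 11/4, [yy,y] = G_y/2 = 0
Gamma^x_ij = (G*[ij,x] - F*[ij,y])/(EG - F^2), Gamma^y_ij = (E*[ij,y] - F*[ij,x])/(EG - F^2)

Answer: Gamma_xxx = 0, Gamma_xxy = 0, Gamma_xyy = 99/232, Gamma_yxx = 0, Gamma_yxy = -4/11, Gamma_yyy = 0


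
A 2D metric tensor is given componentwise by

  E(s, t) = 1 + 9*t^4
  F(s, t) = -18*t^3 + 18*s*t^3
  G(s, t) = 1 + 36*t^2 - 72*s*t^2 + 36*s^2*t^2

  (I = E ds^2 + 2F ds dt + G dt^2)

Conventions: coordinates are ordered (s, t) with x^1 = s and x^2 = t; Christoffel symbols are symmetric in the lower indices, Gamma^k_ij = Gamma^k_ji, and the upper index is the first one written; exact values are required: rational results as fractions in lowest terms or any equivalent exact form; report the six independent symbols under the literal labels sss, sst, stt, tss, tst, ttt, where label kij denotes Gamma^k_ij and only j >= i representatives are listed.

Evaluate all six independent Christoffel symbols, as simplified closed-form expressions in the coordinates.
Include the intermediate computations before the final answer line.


E = 1 + 9*t^4; F = -18*t^3 + 18*s*t^3; G = 1 + 36*t^2 - 72*s*t^2 + 36*s^2*t^2
Gamma^k_ij = (1/2) g^{kl} (d_i g_jl + d_j g_il - d_l g_ij), with g^inv = (1/(EG-F^2)) [[G, -F], [-F, E]]
first partials: E_s = 0, E_t = 36*t^3, F_s = 18*t^3, F_t = -54*t^2 + 54*s*t^2, G_s = -72*t^2 + 72*s*t^2, G_t = 72*t - 144*s*t + 72*s^2*t
D = EG - F^2 = 1 + 36*t^2 - 72*s*t^2 + 9*t^4 + 36*s^2*t^2
expanded: Gamma^s_ss = (G E_s - 2F F_s + F E_t)/(2D), Gamma^s_st = (G E_t - F G_s)/(2D), Gamma^s_tt = (2G F_t - G G_s - F G_t)/(2D), Gamma^t_ss = (2E F_s - E E_t - F E_s)/(2D), Gamma^t_st = (E G_s - F E_t)/(2D), Gamma^t_tt = (E G_t - 2F F_t + F G_s)/(2D); substitute and cancel common factors

Answer: Gamma_sss = 0, Gamma_sst = 18*t^3/(36*s^2*t^2 - 72*s*t^2 + 9*t^4 + 36*t^2 + 1), Gamma_stt = (18*s*t^2 - 18*t^2)/(36*s^2*t^2 - 72*s*t^2 + 9*t^4 + 36*t^2 + 1), Gamma_tss = 0, Gamma_tst = (36*s*t^2 - 36*t^2)/(36*s^2*t^2 - 72*s*t^2 + 9*t^4 + 36*t^2 + 1), Gamma_ttt = (36*s^2*t - 72*s*t + 36*t)/(36*s^2*t^2 - 72*s*t^2 + 9*t^4 + 36*t^2 + 1)


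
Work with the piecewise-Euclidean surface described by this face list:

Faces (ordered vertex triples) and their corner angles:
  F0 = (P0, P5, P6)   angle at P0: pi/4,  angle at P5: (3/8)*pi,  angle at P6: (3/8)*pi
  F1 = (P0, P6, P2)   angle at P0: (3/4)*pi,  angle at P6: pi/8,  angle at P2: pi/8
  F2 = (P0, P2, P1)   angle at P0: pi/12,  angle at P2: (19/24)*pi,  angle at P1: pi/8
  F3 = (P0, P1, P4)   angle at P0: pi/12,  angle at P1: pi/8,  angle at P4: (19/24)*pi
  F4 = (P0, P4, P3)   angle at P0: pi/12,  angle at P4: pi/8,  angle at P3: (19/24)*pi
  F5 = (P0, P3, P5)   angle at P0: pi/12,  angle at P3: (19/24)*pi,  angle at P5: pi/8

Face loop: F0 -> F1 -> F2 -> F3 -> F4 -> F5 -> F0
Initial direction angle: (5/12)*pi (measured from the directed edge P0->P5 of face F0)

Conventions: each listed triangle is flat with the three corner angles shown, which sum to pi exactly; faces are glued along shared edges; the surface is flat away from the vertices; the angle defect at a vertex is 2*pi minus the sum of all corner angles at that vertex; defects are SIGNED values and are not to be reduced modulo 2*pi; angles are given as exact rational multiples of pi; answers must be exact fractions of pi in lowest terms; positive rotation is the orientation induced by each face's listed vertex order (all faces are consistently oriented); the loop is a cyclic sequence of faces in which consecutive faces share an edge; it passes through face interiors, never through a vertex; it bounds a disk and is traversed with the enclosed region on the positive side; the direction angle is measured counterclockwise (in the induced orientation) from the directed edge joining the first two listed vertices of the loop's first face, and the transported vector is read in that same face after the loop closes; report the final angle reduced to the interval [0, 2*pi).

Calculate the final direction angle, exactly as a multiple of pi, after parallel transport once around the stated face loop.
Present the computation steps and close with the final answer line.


enclosed vertex P0: corner angles sum to (4/3)*pi, defect = 2*pi - (4/3)*pi = (2/3)*pi
holonomy = initial angle + sum of enclosed defects (mod 2*pi), positive in the induced orientation
final angle = (5/12)*pi + (2/3)*pi = (13/12)*pi (mod 2*pi)

Answer: final direction angle = (13/12)*pi


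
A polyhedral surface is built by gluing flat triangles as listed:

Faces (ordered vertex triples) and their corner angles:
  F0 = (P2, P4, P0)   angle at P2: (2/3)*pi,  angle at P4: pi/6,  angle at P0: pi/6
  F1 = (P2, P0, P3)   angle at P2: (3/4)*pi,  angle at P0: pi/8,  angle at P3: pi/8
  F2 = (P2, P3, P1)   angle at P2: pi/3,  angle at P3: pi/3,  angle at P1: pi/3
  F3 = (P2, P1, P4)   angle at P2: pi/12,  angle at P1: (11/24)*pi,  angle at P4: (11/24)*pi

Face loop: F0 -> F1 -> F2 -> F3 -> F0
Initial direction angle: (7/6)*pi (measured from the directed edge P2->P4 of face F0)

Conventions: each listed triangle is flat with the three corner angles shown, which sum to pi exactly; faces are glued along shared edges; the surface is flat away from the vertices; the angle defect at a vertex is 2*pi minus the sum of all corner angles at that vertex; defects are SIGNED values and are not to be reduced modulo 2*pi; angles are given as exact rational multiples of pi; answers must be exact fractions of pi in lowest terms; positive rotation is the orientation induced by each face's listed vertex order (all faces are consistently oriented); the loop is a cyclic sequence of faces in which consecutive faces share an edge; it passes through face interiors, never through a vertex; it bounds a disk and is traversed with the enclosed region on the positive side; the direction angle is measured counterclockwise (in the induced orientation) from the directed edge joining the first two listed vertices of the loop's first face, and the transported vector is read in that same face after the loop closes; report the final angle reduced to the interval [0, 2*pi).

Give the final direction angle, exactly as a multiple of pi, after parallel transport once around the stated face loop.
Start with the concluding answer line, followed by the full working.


Answer: final direction angle = (4/3)*pi

enclosed vertex P2: corner angles sum to (11/6)*pi, defect = 2*pi - (11/6)*pi = pi/6
transport around the loop rotates by the sum of enclosed defects; add to the initial angle mod 2*pi
final angle = (7/6)*pi + pi/6 = (4/3)*pi (mod 2*pi)


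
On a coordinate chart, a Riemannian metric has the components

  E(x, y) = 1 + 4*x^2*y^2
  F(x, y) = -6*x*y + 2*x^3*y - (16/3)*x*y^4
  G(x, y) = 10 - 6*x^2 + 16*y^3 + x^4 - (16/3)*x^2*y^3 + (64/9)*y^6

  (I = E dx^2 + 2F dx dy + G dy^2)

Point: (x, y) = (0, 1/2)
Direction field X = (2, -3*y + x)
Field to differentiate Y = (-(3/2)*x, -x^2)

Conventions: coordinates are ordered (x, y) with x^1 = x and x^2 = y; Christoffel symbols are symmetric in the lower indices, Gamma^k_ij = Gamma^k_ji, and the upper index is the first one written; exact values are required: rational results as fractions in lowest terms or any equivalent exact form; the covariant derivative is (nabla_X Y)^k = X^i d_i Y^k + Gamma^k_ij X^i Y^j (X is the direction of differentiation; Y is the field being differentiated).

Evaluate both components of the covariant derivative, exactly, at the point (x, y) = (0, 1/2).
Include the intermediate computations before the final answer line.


E = 1, F = 0, G = 109/9 at the point
E_x = 0, E_y = 0, F_x = -10/3, F_y = 0, G_x = 0, G_y = 40/3
EG - F^2 = 109/9;  g^inv = (9/109) * [[109/9, 0], [0, 1]]
first-kind symbols [ij,l] = (1/2)(d_i g_jl + d_j g_il - d_l g_ij): [xx,x] = E_x/2 = 0, [xx,y] = F_x - E_y/2 = -10/3, [xy,x] = E_y/2 = 0, [xy,y] = G_x/2 = 0, [yy,x] = F_y - G_x/2 = 0, [yy,y] = G_y/2 = 20/3
Gamma^x_ij = (G*[ij,x] - F*[ij,y])/(EG - F^2), Gamma^y_ij = (E*[ij,y] - F*[ij,x])/(EG - F^2)
Gamma_xxx = 0, Gamma_xxy = 0, Gamma_xyy = 0, Gamma_yxx = -30/109, Gamma_yxy = 0, Gamma_yyy = 60/109
X = (2, -3/2), Y = (0, 0) at the point

Answer: (nabla_X Y)^x = -3, (nabla_X Y)^y = 0


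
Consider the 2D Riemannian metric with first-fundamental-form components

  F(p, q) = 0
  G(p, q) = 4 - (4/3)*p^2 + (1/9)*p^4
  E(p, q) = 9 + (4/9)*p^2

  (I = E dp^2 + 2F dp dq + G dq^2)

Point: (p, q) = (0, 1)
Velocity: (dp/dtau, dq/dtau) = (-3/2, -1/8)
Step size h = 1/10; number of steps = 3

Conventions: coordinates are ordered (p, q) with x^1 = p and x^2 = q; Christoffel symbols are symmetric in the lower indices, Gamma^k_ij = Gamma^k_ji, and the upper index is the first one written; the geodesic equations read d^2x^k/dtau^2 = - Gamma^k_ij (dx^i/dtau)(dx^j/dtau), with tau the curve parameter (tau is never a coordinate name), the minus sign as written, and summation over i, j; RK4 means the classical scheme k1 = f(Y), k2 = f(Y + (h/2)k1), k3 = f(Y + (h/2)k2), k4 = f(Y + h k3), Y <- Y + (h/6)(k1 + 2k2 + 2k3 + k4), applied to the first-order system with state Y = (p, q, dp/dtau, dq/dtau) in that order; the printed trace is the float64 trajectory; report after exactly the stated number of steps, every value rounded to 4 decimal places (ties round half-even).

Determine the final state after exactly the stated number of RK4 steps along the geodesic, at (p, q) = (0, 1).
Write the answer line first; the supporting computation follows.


Answer: p = -0.4492, q = 0.9616, dp/dtau = -1.4924, dq/dtau = -0.1339

f(Y) = (dp/dtau, dq/dtau, -Gamma^p_ij Y'^i Y'^j, -Gamma^q_ij Y'^i Y'^j) with the Gammas evaluated at the stage position; h = 0.100000; intermediate values shown to 6 dp
step 0: p = 0.0000, q = 1.0000, dp/dtau = -1.5000, dq/dtau = -0.1250
step 1:
  k1: at (p, q) = (0.000000, 1.000000), (dp/dtau, dq/dtau) = (-1.500000, -0.125000); Gamma_ppp = 0.000000, Gamma_ppq = 0.000000, Gamma_pqq = 0.000000, Gamma_qpp = 0.000000, Gamma_qpq = 0.000000, Gamma_qqq = 0.000000; k1 = (-1.500000, -0.125000, 0.000000, 0.000000)
  k2: at (p, q) = (-0.075000, 0.993750), (dp/dtau, dq/dtau) = (-1.500000, -0.125000); Gamma_ppp = -0.003703, Gamma_ppq = 0.000000, Gamma_pqq = -0.011098, Gamma_qpp = 0.000000, Gamma_qpq = 0.025023, Gamma_qqq = 0.000000; k2 = (-1.500000, -0.125000, 0.008504, -0.009384)
  k3: at (p, q) = (-0.075000, 0.993750), (dp/dtau, dq/dtau) = (-1.499575, -0.125469); Gamma_ppp = -0.003703, Gamma_ppq = 0.000000, Gamma_pqq = -0.011098, Gamma_qpp = 0.000000, Gamma_qpq = 0.025023, Gamma_qqq = 0.000000; k3 = (-1.499575, -0.125469, 0.008501, -0.009416)
  k4: at (p, q) = (-0.149957, 0.987453), (dp/dtau, dq/dtau) = (-1.499150, -0.125942); Gamma_ppp = -0.007397, Gamma_ppq = 0.000000, Gamma_pqq = -0.022108, Gamma_qpp = 0.000000, Gamma_qpq = 0.050174, Gamma_qqq = 0.000000; k4 = (-1.499150, -0.125942, 0.016975, -0.018946)
  Y <- Y + (h/6)(k1 + 2k2 + 2k3 + k4): p = -0.1500, q = 0.9875, dp/dtau = -1.4992, dq/dtau = -0.1259
step 2:
  k1: at (p, q) = (-0.149972, 0.987469), (dp/dtau, dq/dtau) = (-1.499150, -0.125942); Gamma_ppp = -0.007398, Gamma_ppq = 0.000000, Gamma_pqq = -0.022110, Gamma_qpp = 0.000000, Gamma_qpq = 0.050179, Gamma_qqq = 0.000000; k1 = (-1.499150, -0.125942, 0.016977, -0.018948)
  k2: at (p, q) = (-0.224929, 0.981172), (dp/dtau, dq/dtau) = (-1.498301, -0.126890); Gamma_ppp = -0.011080, Gamma_ppq = 0.000000, Gamma_pqq = -0.032960, Gamma_qpp = 0.000000, Gamma_qpq = 0.075614, Gamma_qqq = 0.000000; k2 = (-1.498301, -0.126890, 0.025404, -0.028751)
  k3: at (p, q) = (-0.224887, 0.981124), (dp/dtau, dq/dtau) = (-1.497880, -0.127380); Gamma_ppp = -0.011078, Gamma_ppq = 0.000000, Gamma_pqq = -0.032953, Gamma_qpp = 0.000000, Gamma_qpq = 0.075599, Gamma_qqq = 0.000000; k3 = (-1.497880, -0.127380, 0.025389, -0.028849)
  k4: at (p, q) = (-0.299760, 0.974731), (dp/dtau, dq/dtau) = (-1.496611, -0.128827); Gamma_ppp = -0.014738, Gamma_ppq = 0.000000, Gamma_pqq = -0.043551, Gamma_qpp = 0.000000, Gamma_qpq = 0.101439, Gamma_qqq = 0.000000; k4 = (-1.496611, -0.128827, 0.033733, -0.039116)
  Y <- Y + (h/6)(k1 + 2k2 + 2k3 + k4): p = -0.2998, q = 0.9747, dp/dtau = -1.4966, dq/dtau = -0.1288
step 3:
  k1: at (p, q) = (-0.299774, 0.974747), (dp/dtau, dq/dtau) = (-1.496612, -0.128830); Gamma_ppp = -0.014738, Gamma_ppq = 0.000000, Gamma_pqq = -0.043552, Gamma_qpp = 0.000000, Gamma_qpq = 0.101444, Gamma_qqq = 0.000000; k1 = (-1.496612, -0.128830, 0.033734, -0.039119)
  k2: at (p, q) = (-0.374604, 0.968305), (dp/dtau, dq/dtau) = (-1.494925, -0.130786); Gamma_ppp = -0.018372, Gamma_ppq = 0.000000, Gamma_pqq = -0.053826, Gamma_qpp = 0.000000, Gamma_qpq = 0.127858, Gamma_qqq = 0.000000; k2 = (-1.494925, -0.130786, 0.041978, -0.049997)
  k3: at (p, q) = (-0.374520, 0.968208), (dp/dtau, dq/dtau) = (-1.494513, -0.131330); Gamma_ppp = -0.018368, Gamma_ppq = 0.000000, Gamma_pqq = -0.053815, Gamma_qpp = 0.000000, Gamma_qpq = 0.127828, Gamma_qqq = 0.000000; k3 = (-1.494513, -0.131330, 0.041953, -0.050179)
  k4: at (p, q) = (-0.449225, 0.961614), (dp/dtau, dq/dtau) = (-1.492417, -0.133848); Gamma_ppp = -0.021965, Gamma_ppq = 0.000000, Gamma_pqq = -0.063679, Gamma_qpp = 0.000000, Gamma_qpq = 0.154953, Gamma_qqq = 0.000000; k4 = (-1.492417, -0.133848, 0.050064, -0.061906)
  Y <- Y + (h/6)(k1 + 2k2 + 2k3 + k4): p = -0.4492, q = 0.9616, dp/dtau = -1.4924, dq/dtau = -0.1339


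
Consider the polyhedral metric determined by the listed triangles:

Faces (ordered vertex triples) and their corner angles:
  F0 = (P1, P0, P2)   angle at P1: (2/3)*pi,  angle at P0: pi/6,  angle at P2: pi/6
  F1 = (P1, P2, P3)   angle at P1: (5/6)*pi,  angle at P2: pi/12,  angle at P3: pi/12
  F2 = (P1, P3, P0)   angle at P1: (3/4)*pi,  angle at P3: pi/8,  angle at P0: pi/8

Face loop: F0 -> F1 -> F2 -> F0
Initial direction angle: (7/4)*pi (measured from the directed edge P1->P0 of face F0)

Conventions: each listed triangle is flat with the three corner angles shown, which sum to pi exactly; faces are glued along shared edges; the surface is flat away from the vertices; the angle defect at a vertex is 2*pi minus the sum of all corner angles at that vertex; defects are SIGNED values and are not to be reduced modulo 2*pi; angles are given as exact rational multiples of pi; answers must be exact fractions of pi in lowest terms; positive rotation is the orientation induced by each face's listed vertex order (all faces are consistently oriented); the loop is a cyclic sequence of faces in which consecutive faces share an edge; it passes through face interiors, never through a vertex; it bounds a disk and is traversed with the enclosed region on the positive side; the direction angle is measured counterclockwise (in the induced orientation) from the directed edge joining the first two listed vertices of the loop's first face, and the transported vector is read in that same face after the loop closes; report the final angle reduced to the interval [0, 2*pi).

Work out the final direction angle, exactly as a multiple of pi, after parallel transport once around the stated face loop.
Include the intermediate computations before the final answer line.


enclosed vertex P1: corner angles sum to (9/4)*pi, defect = 2*pi - (9/4)*pi = -pi/4
transport around the loop rotates by the sum of enclosed defects; add to the initial angle mod 2*pi
final angle = (7/4)*pi - pi/4 = (3/2)*pi (mod 2*pi)

Answer: final direction angle = (3/2)*pi


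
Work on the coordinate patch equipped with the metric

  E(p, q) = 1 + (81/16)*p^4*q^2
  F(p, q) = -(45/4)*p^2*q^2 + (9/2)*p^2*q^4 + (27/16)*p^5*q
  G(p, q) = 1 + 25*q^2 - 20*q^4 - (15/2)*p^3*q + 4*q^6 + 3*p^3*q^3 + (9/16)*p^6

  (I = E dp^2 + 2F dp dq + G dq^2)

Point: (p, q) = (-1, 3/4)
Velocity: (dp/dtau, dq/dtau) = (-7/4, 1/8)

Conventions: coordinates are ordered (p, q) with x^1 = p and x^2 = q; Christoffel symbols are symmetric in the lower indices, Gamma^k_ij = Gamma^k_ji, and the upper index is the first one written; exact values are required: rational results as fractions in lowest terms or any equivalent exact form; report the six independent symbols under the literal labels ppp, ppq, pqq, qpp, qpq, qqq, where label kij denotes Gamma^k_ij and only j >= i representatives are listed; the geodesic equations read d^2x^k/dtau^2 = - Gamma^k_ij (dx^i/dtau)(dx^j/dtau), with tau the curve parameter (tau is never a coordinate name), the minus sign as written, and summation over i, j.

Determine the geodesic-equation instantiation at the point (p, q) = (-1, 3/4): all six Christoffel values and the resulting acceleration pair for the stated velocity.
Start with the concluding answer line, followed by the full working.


Answer: Gamma_ppp = -5832/17629, Gamma_ppq = 3888/17629, Gamma_pqq = -2808/17629, Gamma_qpp = 12636/17629, Gamma_qpq = -8424/17629, Gamma_qqq = 6084/17629; accelerations (d^2p/dtau^2, d^2q/dtau^2) = (156843/141032, -679653/282064)

E = 985/256, F = -3159/512, G = 14713/1024 at the point
E_p = -729/64, E_q = 243/32, F_p = 4131/256, F_q = -351/32, G_p = -1053/64, G_q = 1521/128
EG - F^2 = 17629/1024;  g^inv = (1024/17629) * [[14713/1024, 3159/512], [3159/512, 985/256]]
first-kind symbols [ij,l] = (1/2)(d_i g_jl + d_j g_il - d_l g_ij): [pp,p] = E_p/2 = -729/128, [pp,q] = F_p - E_q/2 = 3159/256, [pq,p] = E_q/2 = 243/64, [pq,q] = G_p/2 = -1053/128, [qq,p] = F_q - G_p/2 = -351/128, [qq,q] = G_q/2 = 1521/256
Gamma^p_ij = (G*[ij,p] - F*[ij,q])/(EG - F^2), Gamma^q_ij = (E*[ij,q] - F*[ij,p])/(EG - F^2)
Gamma_ppp = -5832/17629, Gamma_ppq = 3888/17629, Gamma_pqq = -2808/17629, Gamma_qpp = 12636/17629, Gamma_qpq = -8424/17629, Gamma_qqq = 6084/17629
d^2p/dtau^2 = -(Gamma_ppp*(-7/4)^2 + 2*Gamma_ppq*(-7/4)*(1/8) + Gamma_pqq*(1/8)^2) = 156843/141032
d^2q/dtau^2 = -(Gamma_qpp*(-7/4)^2 + 2*Gamma_qpq*(-7/4)*(1/8) + Gamma_qqq*(1/8)^2) = -679653/282064


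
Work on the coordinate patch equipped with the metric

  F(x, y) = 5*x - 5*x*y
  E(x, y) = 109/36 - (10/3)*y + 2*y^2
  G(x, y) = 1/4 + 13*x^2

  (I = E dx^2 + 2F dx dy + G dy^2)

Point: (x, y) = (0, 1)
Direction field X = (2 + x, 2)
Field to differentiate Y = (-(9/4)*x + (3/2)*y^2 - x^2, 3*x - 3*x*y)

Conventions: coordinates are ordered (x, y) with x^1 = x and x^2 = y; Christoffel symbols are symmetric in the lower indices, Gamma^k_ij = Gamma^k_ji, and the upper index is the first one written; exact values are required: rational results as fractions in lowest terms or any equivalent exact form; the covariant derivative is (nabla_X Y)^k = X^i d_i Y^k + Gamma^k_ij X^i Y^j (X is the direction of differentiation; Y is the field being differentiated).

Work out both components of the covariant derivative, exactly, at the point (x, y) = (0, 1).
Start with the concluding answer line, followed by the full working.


Answer: (nabla_X Y)^x = 255/122, (nabla_X Y)^y = -4

E = 61/36, F = 0, G = 1/4 at the point
E_x = 0, E_y = 2/3, F_x = 0, F_y = 0, G_x = 0, G_y = 0
EG - F^2 = 61/144;  g^inv = (144/61) * [[1/4, 0], [0, 61/36]]
first-kind symbols [ij,l] = (1/2)(d_i g_jl + d_j g_il - d_l g_ij): [xx,x] = E_x/2 = 0, [xx,y] = F_x - E_y/2 = -1/3, [xy,x] = E_y/2 = 1/3, [xy,y] = G_x/2 = 0, [yy,x] = F_y - G_x/2 = 0, [yy,y] = G_y/2 = 0
Gamma^x_ij = (G*[ij,x] - F*[ij,y])/(EG - F^2), Gamma^y_ij = (E*[ij,y] - F*[ij,x])/(EG - F^2)
Gamma_xxx = 0, Gamma_xxy = 12/61, Gamma_xyy = 0, Gamma_yxx = -4/3, Gamma_yxy = 0, Gamma_yyy = 0
X = (2, 2), Y = (3/2, 0) at the point


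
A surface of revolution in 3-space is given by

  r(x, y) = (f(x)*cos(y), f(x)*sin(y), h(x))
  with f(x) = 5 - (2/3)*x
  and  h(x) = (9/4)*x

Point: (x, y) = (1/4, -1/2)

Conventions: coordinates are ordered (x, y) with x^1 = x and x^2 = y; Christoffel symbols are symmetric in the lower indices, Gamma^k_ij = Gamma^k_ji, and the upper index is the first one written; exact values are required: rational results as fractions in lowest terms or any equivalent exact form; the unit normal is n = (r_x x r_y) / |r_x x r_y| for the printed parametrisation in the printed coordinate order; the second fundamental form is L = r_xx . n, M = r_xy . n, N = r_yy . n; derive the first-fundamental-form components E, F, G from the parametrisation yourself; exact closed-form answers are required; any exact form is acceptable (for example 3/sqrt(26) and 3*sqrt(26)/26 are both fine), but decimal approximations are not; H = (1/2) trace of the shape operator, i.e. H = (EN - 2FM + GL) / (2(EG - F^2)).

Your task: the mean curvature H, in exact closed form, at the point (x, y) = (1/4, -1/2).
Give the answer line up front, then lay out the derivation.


Answer: H = 81*sqrt(793)/22997

f = 29/6, f' = -2/3, f'' = 0, h' = 9/4, h'' = 0
E = 793/144, F = 0, G = 841/36; answer radicand W^2 = 793/144
unnormalised second-form numerators: l = 0, m = 0, n = 87/8; L = l/sqrt(793/144), and similarly M = m/sqrt(W^2), N = n/sqrt(W^2)
H = (E*n - 2*F*m + G*l) / (2*(EG - F^2)*sqrt(W^2)); E*n - 2*F*m + G*l = 22997/384, EG - F^2 = 666913/5184, so H = (27/116)/sqrt(793/144)


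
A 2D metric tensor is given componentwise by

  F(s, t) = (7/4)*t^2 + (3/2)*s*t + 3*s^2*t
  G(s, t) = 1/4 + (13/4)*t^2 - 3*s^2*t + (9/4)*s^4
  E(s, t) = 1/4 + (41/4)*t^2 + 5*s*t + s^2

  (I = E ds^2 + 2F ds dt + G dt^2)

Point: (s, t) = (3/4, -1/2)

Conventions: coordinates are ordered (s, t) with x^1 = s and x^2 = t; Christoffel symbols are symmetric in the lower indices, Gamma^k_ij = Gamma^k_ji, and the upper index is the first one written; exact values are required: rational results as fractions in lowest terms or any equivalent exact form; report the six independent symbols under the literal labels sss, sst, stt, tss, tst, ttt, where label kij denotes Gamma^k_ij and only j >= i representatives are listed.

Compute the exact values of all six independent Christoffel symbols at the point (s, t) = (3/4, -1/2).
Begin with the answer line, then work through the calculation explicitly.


Answer: Gamma_sss = -2185/6121, Gamma_sst = -11428/6121, Gamma_stt = -986403/391744, Gamma_tss = -224/6121, Gamma_tst = 2840/6121, Gamma_ttt = -22949/12242

E = 3/2, F = -31/32, G = 2681/1024 at the point
E_s = -1, E_t = -13/2, F_s = -3, F_t = 17/16, G_s = 387/64, G_t = -79/16
EG - F^2 = 6121/2048;  g^inv = (2048/6121) * [[2681/1024, 31/32], [31/32, 3/2]]
first-kind symbols [ij,l] = (1/2)(d_i g_jl + d_j g_il - d_l g_ij): [ss,s] = E_s/2 = -1/2, [ss,t] = F_s - E_t/2 = 1/4, [st,s] = E_t/2 = -13/4, [st,t] = G_s/2 = 387/128, [tt,s] = F_t - G_s/2 = -251/128, [tt,t] = G_t/2 = -79/32
Gamma^s_ij = (G*[ij,s] - F*[ij,t])/(EG - F^2), Gamma^t_ij = (E*[ij,t] - F*[ij,s])/(EG - F^2)


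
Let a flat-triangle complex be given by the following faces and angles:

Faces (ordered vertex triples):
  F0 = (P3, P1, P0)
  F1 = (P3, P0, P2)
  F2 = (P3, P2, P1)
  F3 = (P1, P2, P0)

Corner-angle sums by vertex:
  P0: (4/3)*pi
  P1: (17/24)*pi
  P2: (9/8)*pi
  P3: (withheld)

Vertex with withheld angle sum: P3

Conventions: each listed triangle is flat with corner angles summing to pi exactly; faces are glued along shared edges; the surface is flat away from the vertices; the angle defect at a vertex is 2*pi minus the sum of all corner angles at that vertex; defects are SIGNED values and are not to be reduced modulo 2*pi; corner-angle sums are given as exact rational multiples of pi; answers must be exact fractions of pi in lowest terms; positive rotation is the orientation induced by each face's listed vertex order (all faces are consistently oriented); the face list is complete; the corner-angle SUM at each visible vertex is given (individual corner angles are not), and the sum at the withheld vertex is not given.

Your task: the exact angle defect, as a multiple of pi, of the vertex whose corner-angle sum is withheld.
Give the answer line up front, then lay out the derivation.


Answer: defect(P3) = (7/6)*pi

V = 4, E = 6, F = 4; chi = V - E + F = 2
Gauss-Bonnet: total defect = 2*pi*chi = 4*pi; visible defects sum to (17/6)*pi


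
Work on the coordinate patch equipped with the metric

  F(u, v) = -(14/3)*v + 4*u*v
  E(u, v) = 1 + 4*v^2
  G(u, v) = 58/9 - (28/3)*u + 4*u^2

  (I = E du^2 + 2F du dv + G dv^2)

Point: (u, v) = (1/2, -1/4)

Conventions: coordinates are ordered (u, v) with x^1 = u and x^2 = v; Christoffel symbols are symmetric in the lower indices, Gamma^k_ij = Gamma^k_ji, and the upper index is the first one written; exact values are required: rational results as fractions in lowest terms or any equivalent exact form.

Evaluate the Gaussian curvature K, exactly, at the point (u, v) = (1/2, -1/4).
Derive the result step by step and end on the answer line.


E = 5/4, F = 2/3, G = 25/9, EG - F^2 = 109/36 at the point
E_u = 0, E_v = -2, F_u = -1, F_v = -8/3, G_u = -16/3, G_v = 0
E_vv = 8, F_uv = 4, G_uu = 8
Evaluate Brioschi's two determinant matrices M1, M2 and divide by (EG - F^2)^2.
M1 = [[-E_vv/2 + F_uv - G_uu/2, E_u/2, F_u - E_v/2], [F_v - G_u/2, E, F], [G_v/2, F, G]] = [[-4, 0, 0], [0, 5/4, 2/3], [0, 2/3, 25/9]]; det M1 = -109/9
M2 = [[0, E_v/2, G_u/2], [E_v/2, E, F], [G_u/2, F, G]] = [[0, -1, -8/3], [-1, 5/4, 2/3], [-8/3, 2/3, 25/9]]; det M2 = -73/9
det M1 - det M2 = -4; K = -4 / (109/36)^2 = -5184/11881

Answer: K = -5184/11881


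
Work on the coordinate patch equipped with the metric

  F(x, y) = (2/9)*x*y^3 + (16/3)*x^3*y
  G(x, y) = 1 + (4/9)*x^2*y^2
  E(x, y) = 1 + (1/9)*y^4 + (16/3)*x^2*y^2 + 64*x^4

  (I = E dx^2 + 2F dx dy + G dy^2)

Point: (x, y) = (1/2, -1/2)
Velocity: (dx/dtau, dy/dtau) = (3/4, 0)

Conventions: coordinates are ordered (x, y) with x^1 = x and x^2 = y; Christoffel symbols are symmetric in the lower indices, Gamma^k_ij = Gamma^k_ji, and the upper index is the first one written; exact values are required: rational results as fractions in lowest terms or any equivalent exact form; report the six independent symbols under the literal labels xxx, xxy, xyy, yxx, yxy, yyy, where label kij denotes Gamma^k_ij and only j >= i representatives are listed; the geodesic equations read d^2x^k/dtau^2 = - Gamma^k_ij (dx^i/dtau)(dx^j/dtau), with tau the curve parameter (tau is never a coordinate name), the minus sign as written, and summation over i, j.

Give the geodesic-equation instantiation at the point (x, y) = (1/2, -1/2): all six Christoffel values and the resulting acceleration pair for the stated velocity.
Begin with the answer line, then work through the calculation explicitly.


Answer: Gamma_xxx = 2400/773, Gamma_xxy = -100/773, Gamma_xyy = 100/773, Gamma_yxx = -192/773, Gamma_yxy = 8/773, Gamma_yyy = -8/773; accelerations (d^2x/dtau^2, d^2y/dtau^2) = (-1350/773, 108/773)

E = 769/144, F = -25/72, G = 37/36 at the point
E_x = 100/3, E_y = -25/18, F_x = -73/36, F_y = 3/4, G_x = 1/9, G_y = -1/9
EG - F^2 = 773/144;  g^inv = (144/773) * [[37/36, 25/72], [25/72, 769/144]]
first-kind symbols [ij,l] = (1/2)(d_i g_jl + d_j g_il - d_l g_ij): [xx,x] = E_x/2 = 50/3, [xx,y] = F_x - E_y/2 = -4/3, [xy,x] = E_y/2 = -25/36, [xy,y] = G_x/2 = 1/18, [yy,x] = F_y - G_x/2 = 25/36, [yy,y] = G_y/2 = -1/18
Gamma^x_ij = (G*[ij,x] - F*[ij,y])/(EG - F^2), Gamma^y_ij = (E*[ij,y] - F*[ij,x])/(EG - F^2)
Gamma_xxx = 2400/773, Gamma_xxy = -100/773, Gamma_xyy = 100/773, Gamma_yxx = -192/773, Gamma_yxy = 8/773, Gamma_yyy = -8/773
d^2x/dtau^2 = -(Gamma_xxx*(3/4)^2 + 2*Gamma_xxy*(3/4)*(0) + Gamma_xyy*(0)^2) = -1350/773
d^2y/dtau^2 = -(Gamma_yxx*(3/4)^2 + 2*Gamma_yxy*(3/4)*(0) + Gamma_yyy*(0)^2) = 108/773


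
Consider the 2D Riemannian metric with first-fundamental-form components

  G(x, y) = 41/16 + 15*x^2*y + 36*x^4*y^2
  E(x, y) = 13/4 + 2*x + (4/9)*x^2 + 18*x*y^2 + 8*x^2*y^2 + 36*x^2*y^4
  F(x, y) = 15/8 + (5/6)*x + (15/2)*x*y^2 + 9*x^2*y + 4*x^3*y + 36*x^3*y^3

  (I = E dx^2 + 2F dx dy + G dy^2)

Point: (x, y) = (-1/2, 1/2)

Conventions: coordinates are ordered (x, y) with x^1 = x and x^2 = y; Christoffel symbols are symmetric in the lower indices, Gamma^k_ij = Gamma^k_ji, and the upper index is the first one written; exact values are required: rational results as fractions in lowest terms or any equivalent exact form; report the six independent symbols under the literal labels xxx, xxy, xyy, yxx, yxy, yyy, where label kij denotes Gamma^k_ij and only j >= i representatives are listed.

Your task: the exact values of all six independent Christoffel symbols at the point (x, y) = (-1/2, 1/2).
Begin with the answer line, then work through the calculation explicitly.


Answer: Gamma_xxx = 26/149, Gamma_xxy = -36/149, Gamma_xyy = 18/149, Gamma_yxx = 624/745, Gamma_yxy = -864/745, Gamma_yyy = 432/745

E = 169/144, F = 5/6, G = 5 at the point
E_x = 65/36, E_y = -5/2, F_x = 37/12, F_y = -43/8, G_x = -12, G_y = 6
EG - F^2 = 745/144;  g^inv = (144/745) * [[5, -5/6], [-5/6, 169/144]]
first-kind symbols [ij,l] = (1/2)(d_i g_jl + d_j g_il - d_l g_ij): [xx,x] = E_x/2 = 65/72, [xx,y] = F_x - E_y/2 = 13/3, [xy,x] = E_y/2 = -5/4, [xy,y] = G_x/2 = -6, [yy,x] = F_y - G_x/2 = 5/8, [yy,y] = G_y/2 = 3
Gamma^x_ij = (G*[ij,x] - F*[ij,y])/(EG - F^2), Gamma^y_ij = (E*[ij,y] - F*[ij,x])/(EG - F^2)


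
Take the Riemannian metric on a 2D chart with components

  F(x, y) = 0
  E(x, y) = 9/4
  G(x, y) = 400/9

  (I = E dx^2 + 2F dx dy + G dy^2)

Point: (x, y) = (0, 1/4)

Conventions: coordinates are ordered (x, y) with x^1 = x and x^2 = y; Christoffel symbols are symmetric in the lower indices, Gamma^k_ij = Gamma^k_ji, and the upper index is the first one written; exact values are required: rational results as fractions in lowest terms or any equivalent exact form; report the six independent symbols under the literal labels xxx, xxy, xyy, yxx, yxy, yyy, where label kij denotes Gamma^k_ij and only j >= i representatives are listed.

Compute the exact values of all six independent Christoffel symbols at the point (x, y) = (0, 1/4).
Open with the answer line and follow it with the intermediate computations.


Answer: Gamma_xxx = 0, Gamma_xxy = 0, Gamma_xyy = 0, Gamma_yxx = 0, Gamma_yxy = 0, Gamma_yyy = 0

E = 9/4, F = 0, G = 400/9 at the point
E_x = 0, E_y = 0, F_x = 0, F_y = 0, G_x = 0, G_y = 0
EG - F^2 = 100;  g^inv = (1/100) * [[400/9, 0], [0, 9/4]]
first-kind symbols [ij,l] = (1/2)(d_i g_jl + d_j g_il - d_l g_ij): [xx,x] = E_x/2 = 0, [xx,y] = F_x - E_y/2 = 0, [xy,x] = E_y/2 = 0, [xy,y] = G_x/2 = 0, [yy,x] = F_y - G_x/2 = 0, [yy,y] = G_y/2 = 0
Gamma^x_ij = (G*[ij,x] - F*[ij,y])/(EG - F^2), Gamma^y_ij = (E*[ij,y] - F*[ij,x])/(EG - F^2)


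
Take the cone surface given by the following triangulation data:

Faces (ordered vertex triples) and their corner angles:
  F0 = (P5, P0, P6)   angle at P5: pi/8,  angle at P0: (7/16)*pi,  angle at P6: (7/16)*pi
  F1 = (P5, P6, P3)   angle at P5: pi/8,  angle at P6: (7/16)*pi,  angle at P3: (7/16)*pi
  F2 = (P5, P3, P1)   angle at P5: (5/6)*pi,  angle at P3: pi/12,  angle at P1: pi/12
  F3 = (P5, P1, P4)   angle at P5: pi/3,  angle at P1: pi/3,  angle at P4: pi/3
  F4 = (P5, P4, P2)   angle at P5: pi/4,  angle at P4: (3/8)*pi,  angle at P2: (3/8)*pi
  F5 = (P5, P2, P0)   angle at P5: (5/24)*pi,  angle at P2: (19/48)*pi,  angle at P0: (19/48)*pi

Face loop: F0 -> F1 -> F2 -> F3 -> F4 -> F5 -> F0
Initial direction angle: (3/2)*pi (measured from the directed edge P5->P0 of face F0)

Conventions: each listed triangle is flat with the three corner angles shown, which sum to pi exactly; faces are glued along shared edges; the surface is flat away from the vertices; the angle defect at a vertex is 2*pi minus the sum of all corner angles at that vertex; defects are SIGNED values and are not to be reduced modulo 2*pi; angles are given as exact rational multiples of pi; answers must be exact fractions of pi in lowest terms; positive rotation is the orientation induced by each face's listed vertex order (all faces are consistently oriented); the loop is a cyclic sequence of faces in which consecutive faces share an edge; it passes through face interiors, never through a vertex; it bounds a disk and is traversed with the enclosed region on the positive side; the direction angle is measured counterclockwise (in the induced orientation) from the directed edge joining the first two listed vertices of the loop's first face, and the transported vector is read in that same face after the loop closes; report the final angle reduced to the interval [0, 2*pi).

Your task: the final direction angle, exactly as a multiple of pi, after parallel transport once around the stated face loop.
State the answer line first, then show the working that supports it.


Answer: final direction angle = (13/8)*pi

enclosed vertex P5: corner angles sum to (15/8)*pi, defect = 2*pi - (15/8)*pi = pi/8
transport around the loop rotates by the sum of enclosed defects; add to the initial angle mod 2*pi
final angle = (3/2)*pi + pi/8 = (13/8)*pi (mod 2*pi)


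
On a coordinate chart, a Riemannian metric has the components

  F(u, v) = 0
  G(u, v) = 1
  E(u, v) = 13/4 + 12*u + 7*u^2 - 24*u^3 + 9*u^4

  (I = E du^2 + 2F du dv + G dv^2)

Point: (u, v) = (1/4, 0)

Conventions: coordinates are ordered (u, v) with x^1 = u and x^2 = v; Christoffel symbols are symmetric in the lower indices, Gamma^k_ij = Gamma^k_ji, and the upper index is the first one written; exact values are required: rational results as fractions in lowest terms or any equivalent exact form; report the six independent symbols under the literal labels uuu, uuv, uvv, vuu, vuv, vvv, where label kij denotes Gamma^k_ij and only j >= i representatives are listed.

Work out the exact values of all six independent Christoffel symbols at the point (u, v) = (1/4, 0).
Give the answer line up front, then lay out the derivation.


Answer: Gamma_uuu = 296/325, Gamma_uuv = 0, Gamma_uvv = 0, Gamma_vuu = 0, Gamma_vuv = 0, Gamma_vvv = 0

E = 1625/256, F = 0, G = 1 at the point
E_u = 185/16, E_v = 0, F_u = 0, F_v = 0, G_u = 0, G_v = 0
EG - F^2 = 1625/256;  g^inv = (256/1625) * [[1, 0], [0, 1625/256]]
first-kind symbols [ij,l] = (1/2)(d_i g_jl + d_j g_il - d_l g_ij): [uu,u] = E_u/2 = 185/32, [uu,v] = F_u - E_v/2 = 0, [uv,u] = E_v/2 = 0, [uv,v] = G_u/2 = 0, [vv,u] = F_v - G_u/2 = 0, [vv,v] = G_v/2 = 0
Gamma^u_ij = (G*[ij,u] - F*[ij,v])/(EG - F^2), Gamma^v_ij = (E*[ij,v] - F*[ij,u])/(EG - F^2)


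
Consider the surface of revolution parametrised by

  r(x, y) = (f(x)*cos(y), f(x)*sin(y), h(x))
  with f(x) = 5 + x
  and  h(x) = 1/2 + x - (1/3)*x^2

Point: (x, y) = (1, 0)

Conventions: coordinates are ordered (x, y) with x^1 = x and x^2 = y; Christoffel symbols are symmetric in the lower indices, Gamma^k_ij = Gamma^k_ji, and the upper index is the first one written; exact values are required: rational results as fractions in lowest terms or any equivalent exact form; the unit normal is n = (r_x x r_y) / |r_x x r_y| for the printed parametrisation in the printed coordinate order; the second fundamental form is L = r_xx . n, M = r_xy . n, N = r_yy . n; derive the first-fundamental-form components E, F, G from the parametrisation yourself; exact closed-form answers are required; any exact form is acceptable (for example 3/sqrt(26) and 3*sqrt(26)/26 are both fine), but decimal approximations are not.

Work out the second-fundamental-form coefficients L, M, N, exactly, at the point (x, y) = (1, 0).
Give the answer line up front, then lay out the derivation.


Answer: L = -sqrt(10)/5, M = 0, N = 3*sqrt(10)/5

f = 6, f' = 1, f'' = 0, h' = 1/3, h'' = -2/3
E = 10/9, F = 0, G = 36; answer radicand W^2 = 10/9
unnormalised second-form numerators: l = -2/3, m = 0, n = 2; L = l/sqrt(10/9), and similarly M = m/sqrt(W^2), N = n/sqrt(W^2)


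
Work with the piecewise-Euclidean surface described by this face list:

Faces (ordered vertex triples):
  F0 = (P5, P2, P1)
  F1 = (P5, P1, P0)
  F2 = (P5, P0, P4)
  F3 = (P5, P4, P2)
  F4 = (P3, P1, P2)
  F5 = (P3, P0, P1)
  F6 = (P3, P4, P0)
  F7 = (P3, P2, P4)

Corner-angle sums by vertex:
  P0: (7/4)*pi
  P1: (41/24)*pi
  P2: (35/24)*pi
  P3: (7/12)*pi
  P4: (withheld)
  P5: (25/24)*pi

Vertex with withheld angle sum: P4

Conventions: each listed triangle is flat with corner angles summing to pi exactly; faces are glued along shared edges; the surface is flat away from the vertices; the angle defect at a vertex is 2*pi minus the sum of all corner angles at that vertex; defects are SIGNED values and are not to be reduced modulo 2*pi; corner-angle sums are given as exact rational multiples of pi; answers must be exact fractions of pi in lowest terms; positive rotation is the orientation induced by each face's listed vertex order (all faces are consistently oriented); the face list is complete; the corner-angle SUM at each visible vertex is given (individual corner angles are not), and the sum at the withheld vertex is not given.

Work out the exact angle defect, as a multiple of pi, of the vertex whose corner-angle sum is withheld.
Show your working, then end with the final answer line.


V = 6, E = 12, F = 8; chi = V - E + F = 2
Gauss-Bonnet: total defect = 2*pi*chi = 4*pi; visible defects sum to (83/24)*pi

Answer: defect(P4) = (13/24)*pi


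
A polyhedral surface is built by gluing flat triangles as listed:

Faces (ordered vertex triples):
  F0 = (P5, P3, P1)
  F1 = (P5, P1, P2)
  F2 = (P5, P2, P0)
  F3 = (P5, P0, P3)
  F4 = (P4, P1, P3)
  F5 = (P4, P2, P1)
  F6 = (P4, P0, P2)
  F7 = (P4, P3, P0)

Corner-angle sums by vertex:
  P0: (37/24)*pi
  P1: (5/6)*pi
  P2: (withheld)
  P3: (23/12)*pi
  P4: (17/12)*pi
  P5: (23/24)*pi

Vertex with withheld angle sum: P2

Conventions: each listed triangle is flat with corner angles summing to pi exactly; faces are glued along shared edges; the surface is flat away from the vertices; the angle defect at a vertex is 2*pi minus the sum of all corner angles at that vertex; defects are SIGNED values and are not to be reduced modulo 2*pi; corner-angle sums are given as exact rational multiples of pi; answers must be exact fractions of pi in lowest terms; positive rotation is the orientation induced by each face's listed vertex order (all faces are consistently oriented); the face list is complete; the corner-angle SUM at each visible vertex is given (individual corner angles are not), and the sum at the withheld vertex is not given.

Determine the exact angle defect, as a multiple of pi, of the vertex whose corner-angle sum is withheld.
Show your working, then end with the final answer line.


V = 6, E = 12, F = 8; chi = V - E + F = 2
Gauss-Bonnet: total defect = 2*pi*chi = 4*pi; visible defects sum to (10/3)*pi

Answer: defect(P2) = (2/3)*pi
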